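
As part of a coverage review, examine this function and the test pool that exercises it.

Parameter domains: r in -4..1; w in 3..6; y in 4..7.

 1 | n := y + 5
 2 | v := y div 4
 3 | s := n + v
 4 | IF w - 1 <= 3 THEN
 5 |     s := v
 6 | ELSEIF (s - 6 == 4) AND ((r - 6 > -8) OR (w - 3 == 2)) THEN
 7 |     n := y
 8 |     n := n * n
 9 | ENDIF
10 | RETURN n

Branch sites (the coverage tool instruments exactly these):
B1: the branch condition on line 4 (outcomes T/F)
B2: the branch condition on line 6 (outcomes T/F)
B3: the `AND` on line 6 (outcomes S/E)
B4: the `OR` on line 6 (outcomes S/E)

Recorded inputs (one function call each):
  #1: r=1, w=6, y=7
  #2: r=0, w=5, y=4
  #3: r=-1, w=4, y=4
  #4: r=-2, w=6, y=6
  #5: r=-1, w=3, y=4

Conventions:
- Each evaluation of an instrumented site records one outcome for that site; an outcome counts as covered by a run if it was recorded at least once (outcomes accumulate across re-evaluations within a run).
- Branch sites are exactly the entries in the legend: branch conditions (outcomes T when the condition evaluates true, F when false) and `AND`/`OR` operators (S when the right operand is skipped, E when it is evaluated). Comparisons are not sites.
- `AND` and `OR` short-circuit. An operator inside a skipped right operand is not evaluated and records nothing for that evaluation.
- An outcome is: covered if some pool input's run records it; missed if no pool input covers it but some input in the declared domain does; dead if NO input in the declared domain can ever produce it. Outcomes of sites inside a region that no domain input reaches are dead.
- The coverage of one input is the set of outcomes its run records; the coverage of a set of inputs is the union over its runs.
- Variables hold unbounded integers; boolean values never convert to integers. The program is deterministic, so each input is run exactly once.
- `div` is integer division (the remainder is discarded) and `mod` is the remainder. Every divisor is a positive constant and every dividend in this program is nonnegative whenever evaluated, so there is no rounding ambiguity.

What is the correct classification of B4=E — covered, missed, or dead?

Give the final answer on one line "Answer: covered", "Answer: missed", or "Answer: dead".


no pool input records B4=E
but domain input (r=-4, w=5, y=4) does record it -> reachable, so missed
Answer: missed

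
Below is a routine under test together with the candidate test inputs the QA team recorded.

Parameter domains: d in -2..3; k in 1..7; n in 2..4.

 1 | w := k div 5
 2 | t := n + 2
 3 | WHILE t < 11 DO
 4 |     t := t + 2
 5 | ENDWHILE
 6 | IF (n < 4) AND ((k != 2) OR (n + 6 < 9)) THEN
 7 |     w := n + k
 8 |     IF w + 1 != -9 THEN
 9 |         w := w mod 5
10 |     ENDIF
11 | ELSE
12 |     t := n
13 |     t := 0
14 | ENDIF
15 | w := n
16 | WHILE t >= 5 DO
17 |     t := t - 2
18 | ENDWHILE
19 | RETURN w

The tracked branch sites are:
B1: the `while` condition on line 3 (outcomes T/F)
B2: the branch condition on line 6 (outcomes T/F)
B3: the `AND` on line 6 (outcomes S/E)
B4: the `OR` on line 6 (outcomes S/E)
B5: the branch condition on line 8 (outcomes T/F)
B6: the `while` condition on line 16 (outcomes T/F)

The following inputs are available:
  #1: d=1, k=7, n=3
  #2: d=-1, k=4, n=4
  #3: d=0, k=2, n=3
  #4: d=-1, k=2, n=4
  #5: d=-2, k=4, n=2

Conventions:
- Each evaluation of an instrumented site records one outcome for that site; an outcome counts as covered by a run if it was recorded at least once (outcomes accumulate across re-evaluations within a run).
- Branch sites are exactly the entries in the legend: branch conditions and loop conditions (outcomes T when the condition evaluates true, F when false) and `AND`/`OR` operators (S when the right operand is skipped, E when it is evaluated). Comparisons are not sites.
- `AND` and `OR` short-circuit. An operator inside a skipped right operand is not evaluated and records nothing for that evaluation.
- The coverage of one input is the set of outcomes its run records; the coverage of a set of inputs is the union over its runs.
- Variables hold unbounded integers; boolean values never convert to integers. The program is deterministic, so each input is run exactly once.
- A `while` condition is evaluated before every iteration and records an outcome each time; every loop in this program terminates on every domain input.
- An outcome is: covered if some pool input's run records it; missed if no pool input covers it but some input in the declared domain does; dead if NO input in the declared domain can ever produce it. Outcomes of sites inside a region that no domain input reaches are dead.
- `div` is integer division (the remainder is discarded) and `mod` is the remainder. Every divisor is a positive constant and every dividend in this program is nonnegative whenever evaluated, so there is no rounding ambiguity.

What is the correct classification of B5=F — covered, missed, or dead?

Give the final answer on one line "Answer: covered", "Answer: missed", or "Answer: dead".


no pool input records B5=F
checking all 126 inputs in the declared domain: B5=F is never recorded -> dead
Answer: dead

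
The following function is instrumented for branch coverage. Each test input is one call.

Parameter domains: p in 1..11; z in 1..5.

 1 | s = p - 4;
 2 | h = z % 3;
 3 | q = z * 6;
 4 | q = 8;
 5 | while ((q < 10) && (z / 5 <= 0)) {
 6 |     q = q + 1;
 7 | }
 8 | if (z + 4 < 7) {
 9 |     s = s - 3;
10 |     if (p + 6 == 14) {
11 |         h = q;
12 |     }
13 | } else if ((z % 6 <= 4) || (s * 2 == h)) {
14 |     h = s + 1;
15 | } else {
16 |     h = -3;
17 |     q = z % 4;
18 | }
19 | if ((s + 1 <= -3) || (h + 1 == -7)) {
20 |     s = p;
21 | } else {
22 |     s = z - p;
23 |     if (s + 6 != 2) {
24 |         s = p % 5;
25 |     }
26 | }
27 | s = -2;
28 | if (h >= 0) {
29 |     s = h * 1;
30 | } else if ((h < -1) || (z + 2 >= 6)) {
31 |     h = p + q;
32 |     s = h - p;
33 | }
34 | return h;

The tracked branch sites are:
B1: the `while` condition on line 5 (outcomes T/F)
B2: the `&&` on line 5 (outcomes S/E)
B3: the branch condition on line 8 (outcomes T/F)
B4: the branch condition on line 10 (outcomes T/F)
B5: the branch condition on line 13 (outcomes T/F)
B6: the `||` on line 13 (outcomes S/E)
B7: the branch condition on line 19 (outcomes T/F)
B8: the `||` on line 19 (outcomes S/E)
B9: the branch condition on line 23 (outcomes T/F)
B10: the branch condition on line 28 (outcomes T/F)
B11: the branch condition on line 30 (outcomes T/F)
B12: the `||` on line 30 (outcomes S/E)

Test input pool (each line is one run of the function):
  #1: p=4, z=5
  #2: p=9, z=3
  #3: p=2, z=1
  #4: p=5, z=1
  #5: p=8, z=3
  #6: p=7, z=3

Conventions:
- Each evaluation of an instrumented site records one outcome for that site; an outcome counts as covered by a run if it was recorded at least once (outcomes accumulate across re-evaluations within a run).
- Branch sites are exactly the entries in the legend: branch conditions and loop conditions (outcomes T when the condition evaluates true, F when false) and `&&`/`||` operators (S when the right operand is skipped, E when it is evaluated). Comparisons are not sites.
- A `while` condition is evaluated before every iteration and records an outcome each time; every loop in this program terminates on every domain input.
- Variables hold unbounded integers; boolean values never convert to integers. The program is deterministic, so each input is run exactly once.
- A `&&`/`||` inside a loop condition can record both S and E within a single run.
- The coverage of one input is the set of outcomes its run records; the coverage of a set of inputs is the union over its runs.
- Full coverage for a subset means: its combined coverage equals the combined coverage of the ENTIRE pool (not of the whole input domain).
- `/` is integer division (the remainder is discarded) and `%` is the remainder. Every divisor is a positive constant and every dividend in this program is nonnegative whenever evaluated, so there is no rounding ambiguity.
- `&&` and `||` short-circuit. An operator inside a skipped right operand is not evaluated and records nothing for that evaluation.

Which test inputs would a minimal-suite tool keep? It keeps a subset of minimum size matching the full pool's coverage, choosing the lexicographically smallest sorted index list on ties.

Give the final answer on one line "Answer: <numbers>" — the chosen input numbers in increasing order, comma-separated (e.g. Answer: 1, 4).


run #1 (p=4, z=5) records B1=F, B2=E, B3=F, B5=F, B6=E, B7=F, B8=E, B9=T, B10=F, B11=T, B12=S
run #2 (p=9, z=3) records B1=T, B1=F, B2=S, B2=E, B3=F, B5=T, B6=S, B7=F, B8=E, B9=T, B10=T
run #3 (p=2, z=1) records B1=T, B1=F, B2=S, B2=E, B3=T, B4=F, B7=T, B8=S, B10=T
run #4 (p=5, z=1) records B1=T, B1=F, B2=S, B2=E, B3=T, B4=F, B7=F, B8=E, B9=F, B10=T
run #5 (p=8, z=3) records B1=T, B1=F, B2=S, B2=E, B3=F, B5=T, B6=S, B7=F, B8=E, B9=T, B10=T
run #6 (p=7, z=3) records B1=T, B1=F, B2=S, B2=E, B3=F, B5=T, B6=S, B7=F, B8=E, B9=F, B10=T
pool-wide coverage (21 outcomes): B1=T, B1=F, B2=S, B2=E, B3=T, B3=F, B4=F, B5=T, B5=F, B6=S, B6=E, B7=T, B7=F, B8=S, B8=E, B9=T, B9=F, B10=T, B10=F, B11=T, B12=S
every size-1 subset falls short of the 21 outcomes (best: 11/21)
every size-2 subset falls short of the 21 outcomes (best: 18/21)
size 3: inputs {1, 3, 6} cover all 21 outcomes, and no lexicographically smaller subset of this size does
Answer: 1, 3, 6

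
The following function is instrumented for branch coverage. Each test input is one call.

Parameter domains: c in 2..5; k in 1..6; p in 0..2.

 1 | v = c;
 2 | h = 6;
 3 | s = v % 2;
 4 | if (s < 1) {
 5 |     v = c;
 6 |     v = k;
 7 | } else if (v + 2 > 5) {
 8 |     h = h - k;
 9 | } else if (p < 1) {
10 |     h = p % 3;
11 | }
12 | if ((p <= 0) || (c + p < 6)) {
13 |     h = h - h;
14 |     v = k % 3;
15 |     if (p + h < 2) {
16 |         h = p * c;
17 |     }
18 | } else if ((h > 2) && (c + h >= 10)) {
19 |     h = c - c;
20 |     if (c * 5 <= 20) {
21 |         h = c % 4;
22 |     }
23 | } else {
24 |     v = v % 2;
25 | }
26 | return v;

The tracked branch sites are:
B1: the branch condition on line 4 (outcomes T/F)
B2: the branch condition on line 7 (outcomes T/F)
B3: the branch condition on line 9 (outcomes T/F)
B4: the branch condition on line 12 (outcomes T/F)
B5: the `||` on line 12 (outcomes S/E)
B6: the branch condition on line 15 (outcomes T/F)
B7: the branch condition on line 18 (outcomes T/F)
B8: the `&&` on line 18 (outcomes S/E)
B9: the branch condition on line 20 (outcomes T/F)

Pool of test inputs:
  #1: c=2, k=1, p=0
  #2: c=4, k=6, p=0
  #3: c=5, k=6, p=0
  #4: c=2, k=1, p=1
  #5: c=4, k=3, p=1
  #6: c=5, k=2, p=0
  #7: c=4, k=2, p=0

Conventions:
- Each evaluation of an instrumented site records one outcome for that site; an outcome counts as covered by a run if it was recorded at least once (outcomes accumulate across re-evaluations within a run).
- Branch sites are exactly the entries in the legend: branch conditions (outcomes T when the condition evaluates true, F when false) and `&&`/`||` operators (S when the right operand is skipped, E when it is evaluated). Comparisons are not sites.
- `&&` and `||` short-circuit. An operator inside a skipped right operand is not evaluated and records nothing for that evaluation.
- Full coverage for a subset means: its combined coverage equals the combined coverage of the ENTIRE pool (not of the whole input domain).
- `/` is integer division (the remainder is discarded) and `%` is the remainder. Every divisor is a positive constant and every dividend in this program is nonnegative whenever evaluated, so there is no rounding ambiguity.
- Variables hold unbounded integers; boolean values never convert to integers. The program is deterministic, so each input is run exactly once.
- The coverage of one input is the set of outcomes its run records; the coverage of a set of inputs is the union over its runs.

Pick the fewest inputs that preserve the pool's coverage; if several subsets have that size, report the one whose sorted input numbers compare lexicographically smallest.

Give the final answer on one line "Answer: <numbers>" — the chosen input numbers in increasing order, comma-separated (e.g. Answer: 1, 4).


input #1 (c=2, k=1, p=0): events B1->T, B5->S, B4->T, B6->T; covers B1=T, B4=T, B5=S, B6=T
input #2 (c=4, k=6, p=0): events B1->T, B5->S, B4->T, B6->T; covers B1=T, B4=T, B5=S, B6=T
input #3 (c=5, k=6, p=0): events B1->F, B2->T, B5->S, B4->T, B6->T; covers B1=F, B2=T, B4=T, B5=S, B6=T
input #4 (c=2, k=1, p=1): events B1->T, B5->E, B4->T, B6->T; covers B1=T, B4=T, B5=E, B6=T
input #5 (c=4, k=3, p=1): events B1->T, B5->E, B4->T, B6->T; covers B1=T, B4=T, B5=E, B6=T
input #6 (c=5, k=2, p=0): events B1->F, B2->T, B5->S, B4->T, B6->T; covers B1=F, B2=T, B4=T, B5=S, B6=T
input #7 (c=4, k=2, p=0): events B1->T, B5->S, B4->T, B6->T; covers B1=T, B4=T, B5=S, B6=T
union over all inputs: B1=T, B1=F, B2=T, B4=T, B5=S, B5=E, B6=T (7 outcomes)
checked all size-1 subsets: none covers 7 outcomes (max 5/7)
the canonical winner is {3, 4}: size 2, full 7-outcome coverage, earliest index list among size-2 covers
Answer: 3, 4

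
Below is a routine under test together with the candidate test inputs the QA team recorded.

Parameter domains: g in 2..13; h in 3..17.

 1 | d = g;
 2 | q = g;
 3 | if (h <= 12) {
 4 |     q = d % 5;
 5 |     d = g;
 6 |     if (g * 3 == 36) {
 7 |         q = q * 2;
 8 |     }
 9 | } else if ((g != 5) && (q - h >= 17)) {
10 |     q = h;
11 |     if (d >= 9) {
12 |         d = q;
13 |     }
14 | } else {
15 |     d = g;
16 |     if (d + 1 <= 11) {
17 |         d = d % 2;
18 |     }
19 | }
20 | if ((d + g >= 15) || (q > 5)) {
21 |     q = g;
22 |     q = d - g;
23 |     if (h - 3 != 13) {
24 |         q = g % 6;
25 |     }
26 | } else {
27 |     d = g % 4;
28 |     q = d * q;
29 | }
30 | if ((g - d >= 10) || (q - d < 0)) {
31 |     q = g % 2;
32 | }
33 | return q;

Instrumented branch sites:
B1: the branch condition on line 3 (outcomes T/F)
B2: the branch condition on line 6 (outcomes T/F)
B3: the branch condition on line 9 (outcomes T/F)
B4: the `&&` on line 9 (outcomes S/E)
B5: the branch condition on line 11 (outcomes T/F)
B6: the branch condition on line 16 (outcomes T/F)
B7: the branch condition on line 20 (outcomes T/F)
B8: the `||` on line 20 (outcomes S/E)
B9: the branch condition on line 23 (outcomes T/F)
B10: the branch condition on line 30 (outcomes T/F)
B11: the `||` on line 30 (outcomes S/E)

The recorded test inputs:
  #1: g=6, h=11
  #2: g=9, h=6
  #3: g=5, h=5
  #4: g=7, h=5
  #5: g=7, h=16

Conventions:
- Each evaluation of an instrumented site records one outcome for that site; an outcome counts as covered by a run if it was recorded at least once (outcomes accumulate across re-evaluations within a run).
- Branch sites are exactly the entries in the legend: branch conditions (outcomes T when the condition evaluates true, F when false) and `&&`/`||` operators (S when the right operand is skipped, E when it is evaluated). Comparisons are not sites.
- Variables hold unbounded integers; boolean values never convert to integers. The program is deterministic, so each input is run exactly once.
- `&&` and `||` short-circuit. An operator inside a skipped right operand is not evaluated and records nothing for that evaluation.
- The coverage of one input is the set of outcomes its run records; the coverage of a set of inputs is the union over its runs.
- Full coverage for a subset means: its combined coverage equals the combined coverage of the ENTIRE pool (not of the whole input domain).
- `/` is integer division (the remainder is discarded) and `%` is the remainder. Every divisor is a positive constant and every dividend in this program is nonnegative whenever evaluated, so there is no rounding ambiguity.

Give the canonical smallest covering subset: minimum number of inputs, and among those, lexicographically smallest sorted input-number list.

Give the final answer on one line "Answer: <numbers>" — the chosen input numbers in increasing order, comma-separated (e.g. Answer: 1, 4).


test 1 (g=6, h=11) fires B1->T, B2->F, B8->E, B7->F, B11->E, B10->F; hits B1=T, B2=F, B7=F, B8=E, B10=F, B11=E
test 2 (g=9, h=6) fires B1->T, B2->F, B8->S, B7->T, B9->T, B11->E, B10->T; hits B1=T, B2=F, B7=T, B8=S, B9=T, B10=T, B11=E
test 3 (g=5, h=5) fires B1->T, B2->F, B8->E, B7->F, B11->E, B10->T; hits B1=T, B2=F, B7=F, B8=E, B10=T, B11=E
test 4 (g=7, h=5) fires B1->T, B2->F, B8->E, B7->F, B11->E, B10->F; hits B1=T, B2=F, B7=F, B8=E, B10=F, B11=E
test 5 (g=7, h=16) fires B1->F, B4->E, B3->F, B6->T, B8->E, B7->T, B9->F, B11->E, B10->T; hits B1=F, B3=F, B4=E, B6=T, B7=T, B8=E, B9=F, B10=T, B11=E
pool-wide coverage (15 outcomes): B1=T, B1=F, B2=F, B3=F, B4=E, B6=T, B7=T, B7=F, B8=S, B8=E, B9=T, B9=F, B10=T, B10=F, B11=E
no size-1 subset reaches all 15 outcomes (best union: 9/15)
no size-2 subset reaches all 15 outcomes (best union: 13/15)
at size 3, {1, 2, 5} reaches all 15 outcomes; every lexicographically earlier size-3 subset fails
Answer: 1, 2, 5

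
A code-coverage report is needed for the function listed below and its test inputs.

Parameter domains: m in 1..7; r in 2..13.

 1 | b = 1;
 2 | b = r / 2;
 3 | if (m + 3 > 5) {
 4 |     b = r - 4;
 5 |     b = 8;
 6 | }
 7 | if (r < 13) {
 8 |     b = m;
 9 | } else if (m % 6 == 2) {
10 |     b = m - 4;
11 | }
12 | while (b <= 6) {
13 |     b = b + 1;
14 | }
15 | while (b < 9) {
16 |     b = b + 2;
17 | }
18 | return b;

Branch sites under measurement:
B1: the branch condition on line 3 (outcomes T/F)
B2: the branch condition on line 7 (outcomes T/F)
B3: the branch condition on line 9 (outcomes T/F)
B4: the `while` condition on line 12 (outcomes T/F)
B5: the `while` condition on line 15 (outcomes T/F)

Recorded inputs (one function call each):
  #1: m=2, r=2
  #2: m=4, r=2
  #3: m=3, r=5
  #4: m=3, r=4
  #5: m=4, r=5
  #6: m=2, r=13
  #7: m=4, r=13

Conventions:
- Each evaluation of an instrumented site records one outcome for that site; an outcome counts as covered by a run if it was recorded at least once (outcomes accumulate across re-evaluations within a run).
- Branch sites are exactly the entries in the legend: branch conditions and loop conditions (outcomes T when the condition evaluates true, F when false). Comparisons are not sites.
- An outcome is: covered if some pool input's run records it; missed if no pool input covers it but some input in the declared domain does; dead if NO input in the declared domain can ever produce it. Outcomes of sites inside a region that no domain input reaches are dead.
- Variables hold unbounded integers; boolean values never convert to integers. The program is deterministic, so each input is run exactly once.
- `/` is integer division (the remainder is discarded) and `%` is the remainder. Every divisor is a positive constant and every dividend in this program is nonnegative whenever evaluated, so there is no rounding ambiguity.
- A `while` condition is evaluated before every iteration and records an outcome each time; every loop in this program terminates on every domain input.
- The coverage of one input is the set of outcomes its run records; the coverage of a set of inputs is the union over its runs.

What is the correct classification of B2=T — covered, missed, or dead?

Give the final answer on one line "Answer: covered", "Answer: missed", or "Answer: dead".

B2=T is recorded by pool input(s) 1, 2, 3, 4, 5 -> covered

Answer: covered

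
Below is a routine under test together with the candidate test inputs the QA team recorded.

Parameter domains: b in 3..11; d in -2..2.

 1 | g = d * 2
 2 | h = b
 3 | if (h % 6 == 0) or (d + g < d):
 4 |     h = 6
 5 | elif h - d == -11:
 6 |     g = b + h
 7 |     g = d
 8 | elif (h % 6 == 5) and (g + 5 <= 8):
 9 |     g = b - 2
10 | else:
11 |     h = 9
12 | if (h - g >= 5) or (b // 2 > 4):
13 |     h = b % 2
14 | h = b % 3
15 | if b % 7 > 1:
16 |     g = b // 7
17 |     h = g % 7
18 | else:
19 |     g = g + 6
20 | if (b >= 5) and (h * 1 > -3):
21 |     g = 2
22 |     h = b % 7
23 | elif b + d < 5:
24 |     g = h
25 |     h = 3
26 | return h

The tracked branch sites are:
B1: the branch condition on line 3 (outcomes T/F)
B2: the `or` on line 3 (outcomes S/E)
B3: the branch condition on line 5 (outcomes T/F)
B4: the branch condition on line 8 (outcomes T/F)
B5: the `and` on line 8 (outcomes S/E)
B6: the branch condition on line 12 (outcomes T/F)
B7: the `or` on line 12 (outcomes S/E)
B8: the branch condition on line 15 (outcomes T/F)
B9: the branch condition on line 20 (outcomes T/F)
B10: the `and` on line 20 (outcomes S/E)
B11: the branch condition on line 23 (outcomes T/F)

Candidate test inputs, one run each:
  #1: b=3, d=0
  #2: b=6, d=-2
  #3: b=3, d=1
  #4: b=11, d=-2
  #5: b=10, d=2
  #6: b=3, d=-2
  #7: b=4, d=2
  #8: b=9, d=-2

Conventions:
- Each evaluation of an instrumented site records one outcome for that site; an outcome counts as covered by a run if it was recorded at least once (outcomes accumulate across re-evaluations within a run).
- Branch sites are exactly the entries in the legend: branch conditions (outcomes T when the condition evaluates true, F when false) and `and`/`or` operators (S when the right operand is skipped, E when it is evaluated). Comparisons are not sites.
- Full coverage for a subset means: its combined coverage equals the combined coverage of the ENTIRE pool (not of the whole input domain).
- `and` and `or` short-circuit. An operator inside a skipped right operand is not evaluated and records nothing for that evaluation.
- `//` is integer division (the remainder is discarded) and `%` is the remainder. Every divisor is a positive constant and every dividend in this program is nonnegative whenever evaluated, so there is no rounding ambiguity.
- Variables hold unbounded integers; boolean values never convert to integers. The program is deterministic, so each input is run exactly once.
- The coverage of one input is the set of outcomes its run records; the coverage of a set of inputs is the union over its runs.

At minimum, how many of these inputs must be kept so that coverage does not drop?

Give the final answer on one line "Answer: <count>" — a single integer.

test 1 (b=3, d=0) fires B2->E, B1->F, B3->F, B5->S, B4->F, B7->S, B6->T, B8->T, B10->S, B9->F, B11->T; hits B1=F, B2=E, B3=F, B4=F, B5=S, B6=T, B7=S, B8=T, B9=F, B10=S, B11=T
test 2 (b=6, d=-2) fires B2->S, B1->T, B7->S, B6->T, B8->T, B10->E, B9->T; hits B1=T, B2=S, B6=T, B7=S, B8=T, B9=T, B10=E
test 3 (b=3, d=1) fires B2->E, B1->F, B3->F, B5->S, B4->F, B7->S, B6->T, B8->T, B10->S, B9->F, B11->T; hits B1=F, B2=E, B3=F, B4=F, B5=S, B6=T, B7=S, B8=T, B9=F, B10=S, B11=T
test 4 (b=11, d=-2) fires B2->E, B1->T, B7->S, B6->T, B8->T, B10->E, B9->T; hits B1=T, B2=E, B6=T, B7=S, B8=T, B9=T, B10=E
test 5 (b=10, d=2) fires B2->E, B1->F, B3->F, B5->S, B4->F, B7->S, B6->T, B8->T, B10->E, B9->T; hits B1=F, B2=E, B3=F, B4=F, B5=S, B6=T, B7=S, B8=T, B9=T, B10=E
test 6 (b=3, d=-2) fires B2->E, B1->T, B7->S, B6->T, B8->T, B10->S, B9->F, B11->T; hits B1=T, B2=E, B6=T, B7=S, B8=T, B9=F, B10=S, B11=T
test 7 (b=4, d=2) fires B2->E, B1->F, B3->F, B5->S, B4->F, B7->S, B6->T, B8->T, B10->S, B9->F, B11->F; hits B1=F, B2=E, B3=F, B4=F, B5=S, B6=T, B7=S, B8=T, B9=F, B10=S, B11=F
test 8 (b=9, d=-2) fires B2->E, B1->T, B7->S, B6->T, B8->T, B10->E, B9->T; hits B1=T, B2=E, B6=T, B7=S, B8=T, B9=T, B10=E
the full pool covers 16 outcomes: B1=T, B1=F, B2=S, B2=E, B3=F, B4=F, B5=S, B6=T, B7=S, B8=T, B9=T, B9=F, B10=S, B10=E, B11=T, B11=F
every size-1 subset falls short of the 16 outcomes (best: 11/16)
every size-2 subset falls short of the 16 outcomes (best: 15/16)
the canonical winner is {1, 2, 7}: size 3, full 16-outcome coverage, earliest index list among size-3 covers

Answer: 3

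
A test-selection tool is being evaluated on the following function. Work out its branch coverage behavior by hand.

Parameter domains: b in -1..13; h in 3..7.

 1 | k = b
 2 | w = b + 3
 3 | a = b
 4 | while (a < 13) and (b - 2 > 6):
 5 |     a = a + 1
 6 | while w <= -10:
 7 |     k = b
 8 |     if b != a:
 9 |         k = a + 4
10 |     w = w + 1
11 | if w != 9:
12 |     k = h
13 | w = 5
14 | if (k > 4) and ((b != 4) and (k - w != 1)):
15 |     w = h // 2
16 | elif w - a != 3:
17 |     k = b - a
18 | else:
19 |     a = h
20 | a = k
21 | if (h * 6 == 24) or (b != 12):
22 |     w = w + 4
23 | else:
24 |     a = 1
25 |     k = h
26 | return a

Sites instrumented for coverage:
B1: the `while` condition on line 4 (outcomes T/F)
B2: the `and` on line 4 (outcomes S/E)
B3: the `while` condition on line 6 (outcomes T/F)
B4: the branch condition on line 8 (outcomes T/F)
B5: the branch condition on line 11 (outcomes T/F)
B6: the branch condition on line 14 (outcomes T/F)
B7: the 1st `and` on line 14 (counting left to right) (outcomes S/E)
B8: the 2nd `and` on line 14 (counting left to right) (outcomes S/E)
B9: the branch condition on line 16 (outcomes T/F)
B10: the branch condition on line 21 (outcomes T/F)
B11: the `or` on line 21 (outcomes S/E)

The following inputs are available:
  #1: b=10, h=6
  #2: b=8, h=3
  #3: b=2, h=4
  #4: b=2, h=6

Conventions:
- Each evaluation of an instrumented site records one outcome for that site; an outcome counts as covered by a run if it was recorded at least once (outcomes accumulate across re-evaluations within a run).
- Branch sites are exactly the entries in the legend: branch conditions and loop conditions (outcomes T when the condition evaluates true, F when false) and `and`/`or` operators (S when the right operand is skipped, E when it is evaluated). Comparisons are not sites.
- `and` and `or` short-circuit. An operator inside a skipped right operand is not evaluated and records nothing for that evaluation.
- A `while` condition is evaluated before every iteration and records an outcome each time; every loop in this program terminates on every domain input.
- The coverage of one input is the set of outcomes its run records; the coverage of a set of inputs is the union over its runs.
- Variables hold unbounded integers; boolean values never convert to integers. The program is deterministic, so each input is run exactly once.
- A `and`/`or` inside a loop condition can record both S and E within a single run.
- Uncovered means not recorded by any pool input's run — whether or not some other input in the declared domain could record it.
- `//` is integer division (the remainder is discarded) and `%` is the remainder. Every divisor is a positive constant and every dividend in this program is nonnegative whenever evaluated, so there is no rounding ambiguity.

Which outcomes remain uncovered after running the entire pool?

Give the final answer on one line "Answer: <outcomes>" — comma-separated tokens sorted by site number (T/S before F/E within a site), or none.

test 1 (b=10, h=6) fires B2->E, B1->T, B2->E, B1->T, B2->E, B1->T, B2->S, B1->F, B3->F, B5->T, B7->E, B8->E, B6->F, B9->T, ...; hits B1=T, B1=F, B2=S, B2=E, B3=F, B5=T, B6=F, B7=E, B8=E, B9=T, B10=T, B11=E
test 2 (b=8, h=3) fires B2->E, B1->F, B3->F, B5->T, B7->S, B6->F, B9->T, B11->E, B10->T; hits B1=F, B2=E, B3=F, B5=T, B6=F, B7=S, B9=T, B10=T, B11=E
test 3 (b=2, h=4) fires B2->E, B1->F, B3->F, B5->T, B7->S, B6->F, B9->F, B11->S, B10->T; hits B1=F, B2=E, B3=F, B5=T, B6=F, B7=S, B9=F, B10=T, B11=S
test 4 (b=2, h=6) fires B2->E, B1->F, B3->F, B5->T, B7->E, B8->E, B6->F, B9->F, B11->E, B10->T; hits B1=F, B2=E, B3=F, B5=T, B6=F, B7=E, B8=E, B9=F, B10=T, B11=E
union over the pool: B1=T, B1=F, B2=S, B2=E, B3=F, B5=T, B6=F, B7=S, B7=E, B8=E, B9=T, B9=F, B10=T, B11=S, B11=E
uncovered (7 of 22): B3=T, B4=T, B4=F, B5=F, B6=T, B8=S, B10=F

Answer: B3=T, B4=T, B4=F, B5=F, B6=T, B8=S, B10=F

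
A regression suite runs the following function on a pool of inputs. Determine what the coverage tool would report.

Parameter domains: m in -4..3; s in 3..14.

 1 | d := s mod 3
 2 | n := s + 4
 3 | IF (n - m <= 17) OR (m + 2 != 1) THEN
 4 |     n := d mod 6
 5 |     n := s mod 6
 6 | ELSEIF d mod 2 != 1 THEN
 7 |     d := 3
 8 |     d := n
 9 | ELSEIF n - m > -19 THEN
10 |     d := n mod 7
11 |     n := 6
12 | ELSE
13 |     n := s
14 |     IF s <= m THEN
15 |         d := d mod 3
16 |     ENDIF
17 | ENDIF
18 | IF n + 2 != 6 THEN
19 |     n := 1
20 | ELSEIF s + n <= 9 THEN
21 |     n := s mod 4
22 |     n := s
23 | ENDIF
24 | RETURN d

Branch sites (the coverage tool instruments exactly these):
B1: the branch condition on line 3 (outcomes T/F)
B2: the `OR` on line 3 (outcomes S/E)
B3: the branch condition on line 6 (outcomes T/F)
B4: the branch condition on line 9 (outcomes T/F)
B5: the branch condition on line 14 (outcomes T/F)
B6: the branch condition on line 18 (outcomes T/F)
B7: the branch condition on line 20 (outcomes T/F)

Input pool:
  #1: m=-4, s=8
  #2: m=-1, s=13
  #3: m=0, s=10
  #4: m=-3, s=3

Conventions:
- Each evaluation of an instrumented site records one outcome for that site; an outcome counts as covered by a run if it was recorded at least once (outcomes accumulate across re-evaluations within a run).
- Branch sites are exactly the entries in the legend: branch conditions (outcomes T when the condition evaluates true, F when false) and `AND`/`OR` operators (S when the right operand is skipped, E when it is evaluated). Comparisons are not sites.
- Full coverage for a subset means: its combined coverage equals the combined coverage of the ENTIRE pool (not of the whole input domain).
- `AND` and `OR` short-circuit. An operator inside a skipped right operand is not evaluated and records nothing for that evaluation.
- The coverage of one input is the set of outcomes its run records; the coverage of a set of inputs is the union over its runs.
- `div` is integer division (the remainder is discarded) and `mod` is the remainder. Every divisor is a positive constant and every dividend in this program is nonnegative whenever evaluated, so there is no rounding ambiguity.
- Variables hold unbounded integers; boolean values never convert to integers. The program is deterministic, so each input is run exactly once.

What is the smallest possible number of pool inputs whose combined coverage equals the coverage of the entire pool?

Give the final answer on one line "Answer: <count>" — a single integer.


input #1 (m=-4, s=8): events B2->S, B1->T, B6->T; covers B1=T, B2=S, B6=T
input #2 (m=-1, s=13): events B2->E, B1->F, B3->F, B4->T, B6->T; covers B1=F, B2=E, B3=F, B4=T, B6=T
input #3 (m=0, s=10): events B2->S, B1->T, B6->F, B7->F; covers B1=T, B2=S, B6=F, B7=F
input #4 (m=-3, s=3): events B2->S, B1->T, B6->T; covers B1=T, B2=S, B6=T
pool-wide coverage (9 outcomes): B1=T, B1=F, B2=S, B2=E, B3=F, B4=T, B6=T, B6=F, B7=F
every size-1 subset falls short of the 9 outcomes (best: 5/9)
the canonical winner is {2, 3}: size 2, full 9-outcome coverage, earliest index list among size-2 covers
Answer: 2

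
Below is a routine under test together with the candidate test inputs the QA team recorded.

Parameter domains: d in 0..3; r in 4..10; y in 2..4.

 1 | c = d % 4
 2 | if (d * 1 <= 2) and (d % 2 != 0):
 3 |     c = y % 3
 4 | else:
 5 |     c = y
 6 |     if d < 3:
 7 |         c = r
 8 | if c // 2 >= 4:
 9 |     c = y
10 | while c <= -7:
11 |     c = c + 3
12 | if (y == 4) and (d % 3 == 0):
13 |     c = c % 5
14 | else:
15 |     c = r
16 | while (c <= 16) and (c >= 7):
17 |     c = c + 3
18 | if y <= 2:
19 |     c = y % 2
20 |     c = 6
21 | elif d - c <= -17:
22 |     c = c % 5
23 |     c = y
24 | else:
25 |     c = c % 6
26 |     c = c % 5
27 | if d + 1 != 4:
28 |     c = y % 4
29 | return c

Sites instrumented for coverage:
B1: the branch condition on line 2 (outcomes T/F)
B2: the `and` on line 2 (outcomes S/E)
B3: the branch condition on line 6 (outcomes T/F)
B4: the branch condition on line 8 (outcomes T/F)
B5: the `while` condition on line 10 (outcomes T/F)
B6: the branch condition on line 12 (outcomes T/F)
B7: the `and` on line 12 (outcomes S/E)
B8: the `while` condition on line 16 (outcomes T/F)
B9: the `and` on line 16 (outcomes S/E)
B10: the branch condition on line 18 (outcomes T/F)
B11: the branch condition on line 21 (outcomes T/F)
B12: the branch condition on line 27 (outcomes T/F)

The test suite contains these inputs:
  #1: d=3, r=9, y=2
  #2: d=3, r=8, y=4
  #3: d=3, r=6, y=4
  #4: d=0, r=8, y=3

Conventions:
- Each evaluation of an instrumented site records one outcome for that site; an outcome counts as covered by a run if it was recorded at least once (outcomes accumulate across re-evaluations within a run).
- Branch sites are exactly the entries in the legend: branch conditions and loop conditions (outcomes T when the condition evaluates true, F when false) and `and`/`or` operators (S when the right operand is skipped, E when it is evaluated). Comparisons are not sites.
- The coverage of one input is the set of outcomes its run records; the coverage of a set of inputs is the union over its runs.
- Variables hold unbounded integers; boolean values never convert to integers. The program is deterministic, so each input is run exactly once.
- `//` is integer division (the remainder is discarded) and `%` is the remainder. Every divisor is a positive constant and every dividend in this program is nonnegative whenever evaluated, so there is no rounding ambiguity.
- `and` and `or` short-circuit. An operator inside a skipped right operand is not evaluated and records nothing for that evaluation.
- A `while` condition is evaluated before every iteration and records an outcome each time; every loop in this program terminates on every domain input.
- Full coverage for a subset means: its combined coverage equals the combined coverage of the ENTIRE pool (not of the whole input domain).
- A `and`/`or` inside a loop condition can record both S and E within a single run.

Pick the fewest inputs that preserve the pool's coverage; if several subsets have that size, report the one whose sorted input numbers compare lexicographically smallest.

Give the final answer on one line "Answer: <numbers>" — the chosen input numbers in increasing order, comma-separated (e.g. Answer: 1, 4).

input #1 (d=3, r=9, y=2): events B2->S, B1->F, B3->F, B4->F, B5->F, B7->S, B6->F, B9->E, B8->T, B9->E, B8->T, B9->E, B8->T, B9->S, ...; covers B1=F, B2=S, B3=F, B4=F, B5=F, B6=F, B7=S, B8=T, B8=F, B9=S, B9=E, B10=T, B12=F
input #2 (d=3, r=8, y=4): events B2->S, B1->F, B3->F, B4->F, B5->F, B7->E, B6->T, B9->E, B8->F, B10->F, B11->F, B12->F; covers B1=F, B2=S, B3=F, B4=F, B5=F, B6=T, B7=E, B8=F, B9=E, B10=F, B11=F, B12=F
input #3 (d=3, r=6, y=4): events B2->S, B1->F, B3->F, B4->F, B5->F, B7->E, B6->T, B9->E, B8->F, B10->F, B11->F, B12->F; covers B1=F, B2=S, B3=F, B4=F, B5=F, B6=T, B7=E, B8=F, B9=E, B10=F, B11=F, B12=F
input #4 (d=0, r=8, y=3): events B2->E, B1->F, B3->T, B4->T, B5->F, B7->S, B6->F, B9->E, B8->T, B9->E, B8->T, B9->E, B8->T, B9->S, ...; covers B1=F, B2=E, B3=T, B4=T, B5=F, B6=F, B7=S, B8=T, B8=F, B9=S, B9=E, B10=F, B11=T, B12=T
union over all inputs: B1=F, B2=S, B2=E, B3=T, B3=F, B4=T, B4=F, B5=F, B6=T, B6=F, B7=S, B7=E, B8=T, B8=F, B9=S, B9=E, B10=T, B10=F, B11=T, B11=F, B12=T, B12=F (22 outcomes)
checked all size-1 subsets: none covers 22 outcomes (max 14/22)
checked all size-2 subsets: none covers 22 outcomes (max 21/22)
size 3: inputs {1, 2, 4} cover all 22 outcomes, and no lexicographically smaller subset of this size does

Answer: 1, 2, 4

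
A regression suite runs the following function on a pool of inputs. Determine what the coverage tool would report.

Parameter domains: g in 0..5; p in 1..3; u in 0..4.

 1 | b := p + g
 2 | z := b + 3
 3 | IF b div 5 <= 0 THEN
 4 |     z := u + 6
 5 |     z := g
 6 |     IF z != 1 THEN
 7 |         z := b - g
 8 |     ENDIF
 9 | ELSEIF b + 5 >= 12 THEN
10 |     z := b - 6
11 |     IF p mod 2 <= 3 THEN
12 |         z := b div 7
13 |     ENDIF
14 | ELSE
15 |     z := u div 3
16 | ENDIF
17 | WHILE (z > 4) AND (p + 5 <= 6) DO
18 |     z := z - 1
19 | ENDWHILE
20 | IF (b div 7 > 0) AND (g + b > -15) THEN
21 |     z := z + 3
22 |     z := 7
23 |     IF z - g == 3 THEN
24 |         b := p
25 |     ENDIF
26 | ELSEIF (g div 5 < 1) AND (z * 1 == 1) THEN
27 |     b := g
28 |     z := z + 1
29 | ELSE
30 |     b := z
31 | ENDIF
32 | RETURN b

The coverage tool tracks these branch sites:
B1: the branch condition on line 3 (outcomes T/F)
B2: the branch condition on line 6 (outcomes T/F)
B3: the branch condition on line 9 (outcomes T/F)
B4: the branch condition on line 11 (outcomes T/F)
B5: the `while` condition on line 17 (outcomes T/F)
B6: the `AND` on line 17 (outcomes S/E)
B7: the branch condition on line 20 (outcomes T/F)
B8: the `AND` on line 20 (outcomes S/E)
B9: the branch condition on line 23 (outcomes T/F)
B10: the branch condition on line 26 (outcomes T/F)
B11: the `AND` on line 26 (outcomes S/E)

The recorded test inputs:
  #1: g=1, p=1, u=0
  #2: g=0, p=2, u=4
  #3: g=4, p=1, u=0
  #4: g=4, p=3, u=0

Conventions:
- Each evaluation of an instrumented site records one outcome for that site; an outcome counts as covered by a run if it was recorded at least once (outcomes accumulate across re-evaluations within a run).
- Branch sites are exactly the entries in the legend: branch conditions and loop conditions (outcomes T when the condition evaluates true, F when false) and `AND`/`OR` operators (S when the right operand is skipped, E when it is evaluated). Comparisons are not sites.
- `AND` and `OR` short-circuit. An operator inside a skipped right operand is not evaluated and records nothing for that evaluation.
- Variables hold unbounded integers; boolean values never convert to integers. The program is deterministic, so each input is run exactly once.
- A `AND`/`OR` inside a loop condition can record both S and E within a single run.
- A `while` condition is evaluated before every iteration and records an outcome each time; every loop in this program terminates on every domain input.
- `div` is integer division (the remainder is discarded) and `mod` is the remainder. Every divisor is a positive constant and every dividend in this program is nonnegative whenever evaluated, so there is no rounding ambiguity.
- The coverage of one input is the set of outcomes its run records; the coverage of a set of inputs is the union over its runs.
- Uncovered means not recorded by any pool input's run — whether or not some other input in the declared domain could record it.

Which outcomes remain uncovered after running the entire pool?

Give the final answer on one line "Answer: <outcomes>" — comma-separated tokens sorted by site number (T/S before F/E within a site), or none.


input #1, g=1, p=1, u=0: events B1->T, B2->F, B6->S, B5->F, B8->S, B7->F, B11->E, B10->T; outcomes B1=T, B2=F, B5=F, B6=S, B7=F, B8=S, B10=T, B11=E
input #2, g=0, p=2, u=4: events B1->T, B2->T, B6->S, B5->F, B8->S, B7->F, B11->E, B10->F; outcomes B1=T, B2=T, B5=F, B6=S, B7=F, B8=S, B10=F, B11=E
input #3, g=4, p=1, u=0: events B1->F, B3->F, B6->S, B5->F, B8->S, B7->F, B11->E, B10->F; outcomes B1=F, B3=F, B5=F, B6=S, B7=F, B8=S, B10=F, B11=E
input #4, g=4, p=3, u=0: events B1->F, B3->T, B4->T, B6->S, B5->F, B8->E, B7->T, B9->T; outcomes B1=F, B3=T, B4=T, B5=F, B6=S, B7=T, B8=E, B9=T
union over the pool: B1=T, B1=F, B2=T, B2=F, B3=T, B3=F, B4=T, B5=F, B6=S, B7=T, B7=F, B8=S, B8=E, B9=T, B10=T, B10=F, B11=E
uncovered (5 of 22): B4=F, B5=T, B6=E, B9=F, B11=S
Answer: B4=F, B5=T, B6=E, B9=F, B11=S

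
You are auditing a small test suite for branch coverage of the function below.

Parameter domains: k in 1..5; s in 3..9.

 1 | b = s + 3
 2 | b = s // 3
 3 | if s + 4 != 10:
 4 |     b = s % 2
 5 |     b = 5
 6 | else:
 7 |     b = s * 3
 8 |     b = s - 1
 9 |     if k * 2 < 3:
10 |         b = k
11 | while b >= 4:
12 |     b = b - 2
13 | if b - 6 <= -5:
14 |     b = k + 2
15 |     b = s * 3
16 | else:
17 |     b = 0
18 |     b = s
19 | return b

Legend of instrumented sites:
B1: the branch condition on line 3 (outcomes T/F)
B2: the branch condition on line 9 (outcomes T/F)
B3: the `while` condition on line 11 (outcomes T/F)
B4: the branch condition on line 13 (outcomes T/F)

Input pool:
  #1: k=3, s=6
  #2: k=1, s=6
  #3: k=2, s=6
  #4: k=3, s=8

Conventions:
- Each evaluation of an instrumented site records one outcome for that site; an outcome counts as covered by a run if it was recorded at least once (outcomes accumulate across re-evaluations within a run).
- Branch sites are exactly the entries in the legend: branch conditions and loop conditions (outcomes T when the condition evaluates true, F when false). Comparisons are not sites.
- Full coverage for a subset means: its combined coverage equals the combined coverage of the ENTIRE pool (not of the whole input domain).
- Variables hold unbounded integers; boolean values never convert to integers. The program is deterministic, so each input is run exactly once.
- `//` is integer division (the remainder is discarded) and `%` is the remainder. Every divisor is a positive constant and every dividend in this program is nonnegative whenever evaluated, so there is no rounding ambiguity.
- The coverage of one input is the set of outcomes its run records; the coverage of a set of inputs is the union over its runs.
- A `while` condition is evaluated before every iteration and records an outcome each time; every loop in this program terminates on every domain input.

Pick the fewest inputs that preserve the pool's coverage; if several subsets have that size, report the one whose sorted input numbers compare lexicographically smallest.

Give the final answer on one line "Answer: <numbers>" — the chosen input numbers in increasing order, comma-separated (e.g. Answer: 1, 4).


input #1, k=3, s=6: outcomes B1=F, B2=F, B3=T, B3=F, B4=F
input #2, k=1, s=6: outcomes B1=F, B2=T, B3=F, B4=T
input #3, k=2, s=6: outcomes B1=F, B2=F, B3=T, B3=F, B4=F
input #4, k=3, s=8: outcomes B1=T, B3=T, B3=F, B4=F
together the pool reaches 8 outcomes: B1=T, B1=F, B2=T, B2=F, B3=T, B3=F, B4=T, B4=F
size 1 is not enough: best union over all size-1 subsets is 5/8
size 2 is not enough: best union over all size-2 subsets is 7/8
at size 3, {1, 2, 4} reaches all 8 outcomes; every lexicographically earlier size-3 subset fails
Answer: 1, 2, 4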